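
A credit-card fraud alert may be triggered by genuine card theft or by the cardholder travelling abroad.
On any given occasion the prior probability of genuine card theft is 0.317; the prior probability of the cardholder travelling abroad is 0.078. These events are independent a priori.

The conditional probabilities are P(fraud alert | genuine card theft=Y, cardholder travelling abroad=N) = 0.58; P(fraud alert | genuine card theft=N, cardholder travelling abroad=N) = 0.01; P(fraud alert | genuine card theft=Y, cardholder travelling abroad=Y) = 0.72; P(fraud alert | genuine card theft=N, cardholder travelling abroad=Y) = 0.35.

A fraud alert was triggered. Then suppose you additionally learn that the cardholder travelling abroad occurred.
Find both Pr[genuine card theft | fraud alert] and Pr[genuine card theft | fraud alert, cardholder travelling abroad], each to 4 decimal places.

Pr[genuine card theft | fraud alert] ≈ 0.8825; Pr[genuine card theft | fraud alert, cardholder travelling abroad] ≈ 0.4884

Weight on genuine card theft=true, given the evidence: 0.169519 + 0.017803 = 0.187322
Normalizer over all consistent configurations: 0.01·0.683·0.922 + 0.35·0.683·0.078 + 0.58·0.317·0.922 + 0.72·0.317·0.078 = 0.212265
P(genuine card theft | fraud alert) = 0.187322/0.212265 ≈ 0.8825

With the extra evidence:
Numerator (weight on configurations with genuine card theft): 0.72×0.317 = 0.228240
Denominator P(fraud alert | cardholder travelling abroad): 0.35×0.683 + 0.72×0.317 = 0.467290
Posterior = 0.228240 / 0.467290 ≈ 0.4884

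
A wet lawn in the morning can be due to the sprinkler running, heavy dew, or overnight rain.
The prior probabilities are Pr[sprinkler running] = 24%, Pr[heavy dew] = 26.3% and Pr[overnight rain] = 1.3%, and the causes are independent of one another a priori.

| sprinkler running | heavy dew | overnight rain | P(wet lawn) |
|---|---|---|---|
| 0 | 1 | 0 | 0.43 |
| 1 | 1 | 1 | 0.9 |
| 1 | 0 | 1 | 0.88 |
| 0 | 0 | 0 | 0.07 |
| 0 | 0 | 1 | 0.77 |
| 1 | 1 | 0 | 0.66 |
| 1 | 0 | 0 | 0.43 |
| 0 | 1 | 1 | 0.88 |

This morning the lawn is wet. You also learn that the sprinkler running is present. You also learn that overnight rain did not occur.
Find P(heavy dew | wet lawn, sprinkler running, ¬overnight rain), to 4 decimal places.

Weight on heavy dew=true, given the evidence: 0.66·0.263 = 0.173580
Normalizer over all consistent configurations: 0.43·0.737 + 0.66·0.263 = 0.490490
Posterior = 0.173580 / 0.490490 ≈ 0.3539

P(heavy dew | wet lawn, sprinkler running, ¬overnight rain) ≈ 0.3539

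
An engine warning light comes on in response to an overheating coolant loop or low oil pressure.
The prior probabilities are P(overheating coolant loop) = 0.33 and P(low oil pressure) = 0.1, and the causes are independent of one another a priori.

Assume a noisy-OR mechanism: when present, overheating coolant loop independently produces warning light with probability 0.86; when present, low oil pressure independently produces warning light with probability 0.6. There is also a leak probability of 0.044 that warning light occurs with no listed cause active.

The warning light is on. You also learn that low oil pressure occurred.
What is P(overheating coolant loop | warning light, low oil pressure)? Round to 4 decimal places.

Under noisy-OR, P(warning light | causes) = 1 − (1−0.044)·∏(1−qᵢ) over the active causes.
P(warning light | low oil pressure) = 0.6176·0.67 + 0.946464·0.33 = 0.413792 + 0.312333 = 0.726125
Of this, 0.312333 comes from 0.946464·0.33 (the overheating coolant loop=true cases).
P(overheating coolant loop | warning light, low oil pressure) = 0.312333 / 0.726125 ≈ 0.4301

P(overheating coolant loop | warning light, low oil pressure) ≈ 0.4301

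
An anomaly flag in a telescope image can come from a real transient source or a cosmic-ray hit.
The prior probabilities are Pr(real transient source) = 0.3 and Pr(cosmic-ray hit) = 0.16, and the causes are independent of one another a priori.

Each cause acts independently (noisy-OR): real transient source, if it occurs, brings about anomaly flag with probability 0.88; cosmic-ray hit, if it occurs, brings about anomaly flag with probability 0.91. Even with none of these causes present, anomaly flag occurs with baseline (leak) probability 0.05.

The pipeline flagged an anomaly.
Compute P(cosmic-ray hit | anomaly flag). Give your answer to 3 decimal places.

P(cosmic-ray hit | anomaly flag) ≈ 0.372

Under noisy-OR, P(anomaly flag | causes) = 1 − (1−0.05)·∏(1−qᵢ) over the active causes.
Sum P(anomaly flag|·) weighted by the priors over the 4 (real transient source, cosmic-ray hit) configurations:
  P(anomaly flag) = 0.05·0.7·0.84 + 0.9145·0.7·0.16 + 0.886·0.3·0.84 + 0.98974·0.3·0.16
        = 0.029400 + 0.102424 + 0.223272 + 0.047508 = 0.402604
The terms with cosmic-ray hit present sum to 0.149932, so
  P(cosmic-ray hit | anomaly flag) = 0.149932 / 0.402604 ≈ 0.372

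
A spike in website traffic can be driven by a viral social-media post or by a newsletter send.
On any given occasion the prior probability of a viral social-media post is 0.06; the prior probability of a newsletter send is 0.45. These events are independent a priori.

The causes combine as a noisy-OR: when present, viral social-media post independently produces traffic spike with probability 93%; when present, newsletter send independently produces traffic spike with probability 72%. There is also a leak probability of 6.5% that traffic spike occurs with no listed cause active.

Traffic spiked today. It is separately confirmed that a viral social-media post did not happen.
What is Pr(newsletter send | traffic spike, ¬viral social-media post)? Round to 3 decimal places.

Pr(newsletter send | traffic spike, ¬viral social-media post) ≈ 0.903

Under noisy-OR, P(traffic spike | causes) = 1 − (1−0.065)·∏(1−qᵢ) over the active causes.
P(traffic spike | ¬viral social-media post) = 0.065×0.55 + 0.7382×0.45 = 0.035750 + 0.332190 = 0.367940
Restricting to configurations with newsletter send present: 0.7382×0.45 = 0.332190.
P(newsletter send | traffic spike, ¬viral social-media post) = 0.332190 / 0.367940 ≈ 0.903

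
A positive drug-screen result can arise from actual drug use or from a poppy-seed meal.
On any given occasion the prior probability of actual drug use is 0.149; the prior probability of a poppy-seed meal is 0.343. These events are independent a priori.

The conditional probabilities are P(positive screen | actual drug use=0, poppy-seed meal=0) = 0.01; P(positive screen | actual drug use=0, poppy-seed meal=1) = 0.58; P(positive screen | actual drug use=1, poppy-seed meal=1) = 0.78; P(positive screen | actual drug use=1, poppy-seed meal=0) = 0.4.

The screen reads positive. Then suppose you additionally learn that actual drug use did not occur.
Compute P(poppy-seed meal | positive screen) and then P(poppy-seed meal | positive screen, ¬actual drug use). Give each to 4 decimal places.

Weight on poppy-seed meal=true, given the evidence: 0.169298 + 0.039863 = 0.209161
The normalizing constant is 0.01*0.851*0.657 + 0.58*0.851*0.343 + 0.4*0.149*0.657 + 0.78*0.149*0.343 = 0.253909
P(poppy-seed meal | positive screen) = 0.209161/0.253909 ≈ 0.8238

Now condition on the additional information:
P(positive screen | ¬actual drug use) = 0.01*0.657 + 0.58*0.343 = 0.006570 + 0.198940 = 0.205510
Of this, 0.198940 comes from 0.58*0.343 (the poppy-seed meal=true cases).
P(poppy-seed meal | positive screen, ¬actual drug use) = 0.198940 / 0.205510 ≈ 0.9680

P(poppy-seed meal | positive screen) ≈ 0.8238; P(poppy-seed meal | positive screen, ¬actual drug use) ≈ 0.9680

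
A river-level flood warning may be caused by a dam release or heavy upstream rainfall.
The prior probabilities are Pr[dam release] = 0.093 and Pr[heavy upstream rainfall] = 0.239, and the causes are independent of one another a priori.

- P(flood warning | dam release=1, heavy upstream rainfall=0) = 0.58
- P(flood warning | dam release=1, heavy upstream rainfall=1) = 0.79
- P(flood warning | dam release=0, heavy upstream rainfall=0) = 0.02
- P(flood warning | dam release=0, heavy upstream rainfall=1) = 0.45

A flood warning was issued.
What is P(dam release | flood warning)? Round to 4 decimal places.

Numerator (weight on configurations with dam release): 0.041048 + 0.017559 = 0.058607
Normalizer over all consistent configurations: 0.02·0.907·0.761 + 0.45·0.907·0.239 + 0.58·0.093·0.761 + 0.79·0.093·0.239 = 0.169960
P(dam release | flood warning) = 0.058607/0.169960 ≈ 0.3448

P(dam release | flood warning) ≈ 0.3448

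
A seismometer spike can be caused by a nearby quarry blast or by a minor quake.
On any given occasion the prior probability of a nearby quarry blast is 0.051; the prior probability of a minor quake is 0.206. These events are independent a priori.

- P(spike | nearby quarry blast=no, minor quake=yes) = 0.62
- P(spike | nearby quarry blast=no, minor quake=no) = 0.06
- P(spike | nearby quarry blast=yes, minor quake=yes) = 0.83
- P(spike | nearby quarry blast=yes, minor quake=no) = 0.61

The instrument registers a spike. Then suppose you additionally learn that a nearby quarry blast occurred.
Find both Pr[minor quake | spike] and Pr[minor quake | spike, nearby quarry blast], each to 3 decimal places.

Pr[minor quake | spike] ≈ 0.650; Pr[minor quake | spike, nearby quarry blast] ≈ 0.261

P(spike) = 0.06·0.949·0.794 + 0.62·0.949·0.206 + 0.61·0.051·0.794 + 0.83·0.051·0.206 = 0.045210 + 0.121206 + 0.024701 + 0.008720 = 0.199837
Of this, 0.129926 comes from 0.121206 + 0.008720 (the minor quake=true cases).
So P(minor quake | spike) = 0.129926/0.199837 ≈ 0.650.

With the extra evidence:
For the numerator, keep only minor quake=true terms: 0.83×0.206 = 0.170980
Normalizer over all consistent configurations: 0.61×0.794 + 0.83×0.206 = 0.655320
P(minor quake | spike, nearby quarry blast) = 0.170980/0.655320 ≈ 0.261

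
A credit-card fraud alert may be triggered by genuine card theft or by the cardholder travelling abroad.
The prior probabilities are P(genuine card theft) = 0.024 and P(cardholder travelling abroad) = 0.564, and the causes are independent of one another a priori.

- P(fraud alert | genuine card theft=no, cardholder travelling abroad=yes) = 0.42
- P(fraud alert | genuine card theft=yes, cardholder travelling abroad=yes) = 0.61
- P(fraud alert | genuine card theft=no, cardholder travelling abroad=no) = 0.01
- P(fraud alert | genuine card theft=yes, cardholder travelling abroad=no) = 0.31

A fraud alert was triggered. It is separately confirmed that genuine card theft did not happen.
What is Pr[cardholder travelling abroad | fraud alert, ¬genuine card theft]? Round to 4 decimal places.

Pr[cardholder travelling abroad | fraud alert, ¬genuine card theft] ≈ 0.9819

Numerator (weight on configurations with cardholder travelling abroad): 0.42×0.564 = 0.236880
Normalizer over all consistent configurations: 0.01×0.436 + 0.42×0.564 = 0.241240
P(cardholder travelling abroad | fraud alert, ¬genuine card theft) = 0.236880/0.241240 ≈ 0.9819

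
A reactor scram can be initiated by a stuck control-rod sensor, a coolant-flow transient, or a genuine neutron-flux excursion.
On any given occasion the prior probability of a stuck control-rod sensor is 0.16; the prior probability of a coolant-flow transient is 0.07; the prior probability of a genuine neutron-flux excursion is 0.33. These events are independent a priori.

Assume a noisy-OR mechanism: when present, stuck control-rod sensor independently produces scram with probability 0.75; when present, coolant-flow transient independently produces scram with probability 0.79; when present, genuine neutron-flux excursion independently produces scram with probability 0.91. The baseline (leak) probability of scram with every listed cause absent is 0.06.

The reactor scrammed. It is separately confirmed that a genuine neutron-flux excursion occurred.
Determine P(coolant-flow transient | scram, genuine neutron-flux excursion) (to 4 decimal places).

Under noisy-OR, P(scram | causes) = 1 − (1−0.06)·∏(1−qᵢ) over the active causes.
Sum P(scram|·) weighted by the priors over the 4 (stuck control-rod sensor, coolant-flow transient) configurations:
  P(scram | genuine neutron-flux excursion) = 0.9154×0.84×0.93 + 0.982234×0.84×0.07 + 0.97885×0.16×0.93 + 0.995559×0.16×0.07
        = 0.715110 + 0.057755 + 0.145653 + 0.011150 = 0.929668
Configurations with coolant-flow transient contribute 0.068905, so
  P(coolant-flow transient | scram, genuine neutron-flux excursion) = 0.068905 / 0.929668 ≈ 0.0741

P(coolant-flow transient | scram, genuine neutron-flux excursion) ≈ 0.0741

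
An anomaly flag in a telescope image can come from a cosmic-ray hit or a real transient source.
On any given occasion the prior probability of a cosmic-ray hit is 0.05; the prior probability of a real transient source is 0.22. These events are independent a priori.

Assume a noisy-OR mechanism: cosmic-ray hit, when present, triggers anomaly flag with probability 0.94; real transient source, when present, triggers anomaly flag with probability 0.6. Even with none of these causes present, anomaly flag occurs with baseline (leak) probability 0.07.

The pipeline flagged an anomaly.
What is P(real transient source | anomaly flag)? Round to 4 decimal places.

P(real transient source | anomaly flag) ≈ 0.6155

Under noisy-OR, P(anomaly flag | causes) = 1 − (1−0.07)·∏(1−qᵢ) over the active causes.
Enumerate the 4 (cosmic-ray hit, real transient source) configurations and weight by the priors:
  P(anomaly flag) = 0.07·0.95·0.78 + 0.628·0.95·0.22 + 0.9442·0.05·0.78 + 0.97768·0.05·0.22
        = 0.051870 + 0.131252 + 0.036824 + 0.010754 = 0.230700
The terms with real transient source present sum to 0.142006, so
  P(real transient source | anomaly flag) = 0.142006 / 0.230700 ≈ 0.6155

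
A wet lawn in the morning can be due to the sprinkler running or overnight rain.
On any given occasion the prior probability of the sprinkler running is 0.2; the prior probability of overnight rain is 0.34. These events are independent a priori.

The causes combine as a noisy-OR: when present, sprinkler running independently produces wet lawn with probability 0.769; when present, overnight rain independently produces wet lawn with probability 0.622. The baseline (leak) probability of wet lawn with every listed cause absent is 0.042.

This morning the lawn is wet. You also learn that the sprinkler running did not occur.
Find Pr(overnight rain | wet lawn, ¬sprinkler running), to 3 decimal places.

Pr(overnight rain | wet lawn, ¬sprinkler running) ≈ 0.887

Under noisy-OR, P(wet lawn | causes) = 1 − (1−0.042)·∏(1−qᵢ) over the active causes.
For the numerator, keep only overnight rain=true terms: 0.637876*0.34 = 0.216878
Denominator P(wet lawn | ¬sprinkler running): 0.042*0.66 + 0.637876*0.34 = 0.244598
P(overnight rain | wet lawn, ¬sprinkler running) = 0.216878/0.244598 ≈ 0.887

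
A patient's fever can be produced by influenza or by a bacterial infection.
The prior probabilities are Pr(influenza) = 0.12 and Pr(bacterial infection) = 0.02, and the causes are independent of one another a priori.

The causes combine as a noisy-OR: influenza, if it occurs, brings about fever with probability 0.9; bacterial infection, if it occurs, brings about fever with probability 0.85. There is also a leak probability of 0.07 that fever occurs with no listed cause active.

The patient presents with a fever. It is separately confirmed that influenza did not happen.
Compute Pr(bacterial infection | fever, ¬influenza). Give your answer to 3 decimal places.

Pr(bacterial infection | fever, ¬influenza) ≈ 0.201

Under noisy-OR, P(fever | causes) = 1 − (1−0.07)·∏(1−qᵢ) over the active causes.
By total probability over both values of bacterial infection:
  P(fever | ¬influenza) = 0.07×0.98 + 0.8605×0.02
        = 0.068600 + 0.017210 = 0.085810
Configurations with bacterial infection contribute 0.017210, so
  P(bacterial infection | fever, ¬influenza) = 0.017210 / 0.085810 ≈ 0.201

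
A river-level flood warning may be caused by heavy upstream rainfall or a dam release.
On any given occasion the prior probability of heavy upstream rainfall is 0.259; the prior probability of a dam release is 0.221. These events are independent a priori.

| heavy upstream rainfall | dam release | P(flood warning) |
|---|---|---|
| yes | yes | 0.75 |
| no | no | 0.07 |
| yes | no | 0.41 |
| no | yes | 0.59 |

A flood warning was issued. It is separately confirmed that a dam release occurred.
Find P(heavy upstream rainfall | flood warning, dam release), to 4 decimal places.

P(heavy upstream rainfall | flood warning, dam release) ≈ 0.3076

By total probability over both values of heavy upstream rainfall:
  P(flood warning | dam release) = 0.59*0.741 + 0.75*0.259
        = 0.437190 + 0.194250 = 0.631440
Keeping only the heavy upstream rainfall-present terms gives 0.194250, so
  P(heavy upstream rainfall | flood warning, dam release) = 0.194250 / 0.631440 ≈ 0.3076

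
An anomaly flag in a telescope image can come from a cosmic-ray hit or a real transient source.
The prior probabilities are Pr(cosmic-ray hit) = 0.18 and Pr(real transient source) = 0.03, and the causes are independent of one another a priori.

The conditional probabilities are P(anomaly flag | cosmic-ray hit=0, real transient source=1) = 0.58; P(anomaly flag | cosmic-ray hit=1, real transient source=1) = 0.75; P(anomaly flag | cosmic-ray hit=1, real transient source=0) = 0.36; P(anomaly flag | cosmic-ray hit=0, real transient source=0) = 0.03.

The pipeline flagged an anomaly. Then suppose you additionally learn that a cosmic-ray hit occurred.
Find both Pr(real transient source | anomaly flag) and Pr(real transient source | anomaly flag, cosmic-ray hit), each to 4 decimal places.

For the numerator, keep only real transient source=true terms: 0.014268 + 0.004050 = 0.018318
Denominator P(anomaly flag): 0.03×0.82×0.97 + 0.58×0.82×0.03 + 0.36×0.18×0.97 + 0.75×0.18×0.03 = 0.105036
P(real transient source | anomaly flag) = 0.018318/0.105036 ≈ 0.1744

Now also conditioning on cosmic-ray hit=true:
Numerator (weight on configurations with real transient source): 0.75·0.03 = 0.022500
Denominator P(anomaly flag | cosmic-ray hit): 0.36·0.97 + 0.75·0.03 = 0.371700
P(real transient source | anomaly flag, cosmic-ray hit) = 0.022500/0.371700 ≈ 0.0605
This is intercausal reasoning (explaining away): once cosmic-ray hit accounts for the anomaly flag, real transient source becomes less likely.

Pr(real transient source | anomaly flag) ≈ 0.1744; Pr(real transient source | anomaly flag, cosmic-ray hit) ≈ 0.0605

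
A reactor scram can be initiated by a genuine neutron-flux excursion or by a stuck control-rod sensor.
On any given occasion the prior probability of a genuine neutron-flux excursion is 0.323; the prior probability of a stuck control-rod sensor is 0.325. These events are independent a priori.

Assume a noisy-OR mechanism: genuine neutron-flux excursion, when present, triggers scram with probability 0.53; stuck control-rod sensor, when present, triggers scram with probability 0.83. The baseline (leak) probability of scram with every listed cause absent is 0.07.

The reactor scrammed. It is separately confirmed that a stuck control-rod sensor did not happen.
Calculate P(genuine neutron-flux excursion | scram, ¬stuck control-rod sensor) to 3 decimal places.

P(genuine neutron-flux excursion | scram, ¬stuck control-rod sensor) ≈ 0.793

Under noisy-OR, P(scram | causes) = 1 − (1−0.07)·∏(1−qᵢ) over the active causes.
P(scram | ¬stuck control-rod sensor) = 0.07×0.677 + 0.5629×0.323 = 0.047390 + 0.181817 = 0.229207
The genuine neutron-flux excursion-present share is 0.5629×0.323 = 0.181817.
Hence the posterior is 0.181817/0.229207 ≈ 0.793.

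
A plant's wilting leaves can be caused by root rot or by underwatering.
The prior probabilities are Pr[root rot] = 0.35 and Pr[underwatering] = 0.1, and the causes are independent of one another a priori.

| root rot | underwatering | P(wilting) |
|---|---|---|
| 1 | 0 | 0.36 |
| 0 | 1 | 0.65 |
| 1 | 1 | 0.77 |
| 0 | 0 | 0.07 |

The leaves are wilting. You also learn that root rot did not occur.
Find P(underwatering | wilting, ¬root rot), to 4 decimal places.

P(underwatering | wilting, ¬root rot) ≈ 0.5078

P(wilting | ¬root rot) = 0.07×0.9 + 0.65×0.1 = 0.063000 + 0.065000 = 0.128000
Restricting to configurations with underwatering present: 0.65×0.1 = 0.065000.
So P(underwatering | wilting, ¬root rot) = 0.065000/0.128000 ≈ 0.5078.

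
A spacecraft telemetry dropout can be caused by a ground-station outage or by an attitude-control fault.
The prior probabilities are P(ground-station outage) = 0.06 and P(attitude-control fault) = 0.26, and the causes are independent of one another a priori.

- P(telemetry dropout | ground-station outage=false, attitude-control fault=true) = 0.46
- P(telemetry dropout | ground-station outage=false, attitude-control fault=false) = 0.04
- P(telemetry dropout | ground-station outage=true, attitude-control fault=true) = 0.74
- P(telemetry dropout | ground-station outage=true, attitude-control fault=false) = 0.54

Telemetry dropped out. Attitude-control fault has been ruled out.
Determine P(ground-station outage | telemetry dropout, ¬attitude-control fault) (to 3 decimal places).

P(telemetry dropout | ¬attitude-control fault) = 0.04×0.94 + 0.54×0.06 = 0.037600 + 0.032400 = 0.070000
Restricting to configurations with ground-station outage present: 0.54×0.06 = 0.032400.
So P(ground-station outage | telemetry dropout, ¬attitude-control fault) = 0.032400/0.070000 ≈ 0.463.

P(ground-station outage | telemetry dropout, ¬attitude-control fault) ≈ 0.463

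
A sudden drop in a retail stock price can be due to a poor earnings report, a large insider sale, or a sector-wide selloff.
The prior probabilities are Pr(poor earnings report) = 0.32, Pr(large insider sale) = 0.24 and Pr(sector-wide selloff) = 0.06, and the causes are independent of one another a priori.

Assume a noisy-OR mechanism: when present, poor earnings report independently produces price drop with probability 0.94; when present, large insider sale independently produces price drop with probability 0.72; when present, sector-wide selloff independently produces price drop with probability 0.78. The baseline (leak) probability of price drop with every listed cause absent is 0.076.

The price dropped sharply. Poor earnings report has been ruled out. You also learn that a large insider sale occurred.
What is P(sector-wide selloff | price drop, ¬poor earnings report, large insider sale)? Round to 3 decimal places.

P(sector-wide selloff | price drop, ¬poor earnings report, large insider sale) ≈ 0.075

Under noisy-OR, P(price drop | causes) = 1 − (1−0.076)·∏(1−qᵢ) over the active causes.
P(price drop | ¬poor earnings report, large insider sale) = 0.74128*0.94 + 0.943082*0.06 = 0.696803 + 0.056585 = 0.753388
The sector-wide selloff-present share is 0.943082*0.06 = 0.056585.
P(sector-wide selloff | price drop, ¬poor earnings report, large insider sale) = 0.056585 / 0.753388 ≈ 0.075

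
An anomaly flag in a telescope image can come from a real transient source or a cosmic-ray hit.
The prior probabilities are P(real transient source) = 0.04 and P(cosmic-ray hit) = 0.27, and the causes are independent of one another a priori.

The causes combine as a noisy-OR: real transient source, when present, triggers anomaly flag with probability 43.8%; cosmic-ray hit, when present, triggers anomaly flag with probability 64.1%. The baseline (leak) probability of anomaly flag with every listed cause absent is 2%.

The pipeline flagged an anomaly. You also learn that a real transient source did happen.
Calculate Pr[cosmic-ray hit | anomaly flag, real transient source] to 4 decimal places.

Under noisy-OR, P(anomaly flag | causes) = 1 − (1−0.02)·∏(1−qᵢ) over the active causes.
By total probability over both values of cosmic-ray hit:
  P(anomaly flag | real transient source) = 0.44924·0.73 + 0.802277·0.27
        = 0.327945 + 0.216615 = 0.544560
Configurations with cosmic-ray hit contribute 0.216615, so
  P(cosmic-ray hit | anomaly flag, real transient source) = 0.216615 / 0.544560 ≈ 0.3978

Pr[cosmic-ray hit | anomaly flag, real transient source] ≈ 0.3978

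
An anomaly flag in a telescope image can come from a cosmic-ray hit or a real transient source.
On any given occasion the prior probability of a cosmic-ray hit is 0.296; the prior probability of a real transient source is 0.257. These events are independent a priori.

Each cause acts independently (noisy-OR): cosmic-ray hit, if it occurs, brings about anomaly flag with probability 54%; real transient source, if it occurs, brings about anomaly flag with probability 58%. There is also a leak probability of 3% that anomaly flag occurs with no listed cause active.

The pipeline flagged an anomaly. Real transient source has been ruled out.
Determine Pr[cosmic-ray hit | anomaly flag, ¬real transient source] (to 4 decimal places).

Under noisy-OR, P(anomaly flag | causes) = 1 − (1−0.03)·∏(1−qᵢ) over the active causes.
By total probability over both values of cosmic-ray hit:
  P(anomaly flag | ¬real transient source) = 0.03×0.704 + 0.5538×0.296
        = 0.021120 + 0.163925 = 0.185045
The terms with cosmic-ray hit present sum to 0.163925, so
  P(cosmic-ray hit | anomaly flag, ¬real transient source) = 0.163925 / 0.185045 ≈ 0.8859

Pr[cosmic-ray hit | anomaly flag, ¬real transient source] ≈ 0.8859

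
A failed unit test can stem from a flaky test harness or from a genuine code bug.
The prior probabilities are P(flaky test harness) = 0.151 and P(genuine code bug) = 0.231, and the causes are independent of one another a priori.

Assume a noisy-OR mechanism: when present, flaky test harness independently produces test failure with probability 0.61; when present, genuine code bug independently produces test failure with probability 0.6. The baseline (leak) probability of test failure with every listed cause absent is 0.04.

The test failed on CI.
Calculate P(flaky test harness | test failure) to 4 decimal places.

Under noisy-OR, P(test failure | causes) = 1 − (1−0.04)·∏(1−qᵢ) over the active causes.
P(test failure) = 0.04·0.849·0.769 + 0.616·0.849·0.231 + 0.6256·0.151·0.769 + 0.85024·0.151·0.231 = 0.026115 + 0.120809 + 0.072644 + 0.029657 = 0.249225
Of this, 0.102301 comes from 0.072644 + 0.029657 (the flaky test harness=true cases).
Hence the posterior is 0.102301/0.249225 ≈ 0.4105.

P(flaky test harness | test failure) ≈ 0.4105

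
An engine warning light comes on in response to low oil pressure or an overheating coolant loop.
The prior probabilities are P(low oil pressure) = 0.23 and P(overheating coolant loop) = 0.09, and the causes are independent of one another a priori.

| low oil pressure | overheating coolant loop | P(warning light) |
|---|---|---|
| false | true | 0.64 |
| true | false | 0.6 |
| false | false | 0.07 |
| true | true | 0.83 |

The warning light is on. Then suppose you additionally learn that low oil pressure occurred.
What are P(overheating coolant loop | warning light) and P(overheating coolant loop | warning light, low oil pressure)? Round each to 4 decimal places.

P(overheating coolant loop | warning light) ≈ 0.2606; P(overheating coolant loop | warning light, low oil pressure) ≈ 0.1203

Weight on overheating coolant loop=true, given the evidence: 0.044352 + 0.017181 = 0.061533
Denominator P(warning light): 0.07*0.77*0.91 + 0.64*0.77*0.09 + 0.6*0.23*0.91 + 0.83*0.23*0.09 = 0.236162
P(overheating coolant loop | warning light) = 0.061533/0.236162 ≈ 0.2606

Now condition on the additional information:
P(warning light | low oil pressure) = 0.6×0.91 + 0.83×0.09 = 0.546000 + 0.074700 = 0.620700
Restricting to configurations with overheating coolant loop present: 0.83×0.09 = 0.074700.
So P(overheating coolant loop | warning light, low oil pressure) = 0.074700/0.620700 ≈ 0.1203.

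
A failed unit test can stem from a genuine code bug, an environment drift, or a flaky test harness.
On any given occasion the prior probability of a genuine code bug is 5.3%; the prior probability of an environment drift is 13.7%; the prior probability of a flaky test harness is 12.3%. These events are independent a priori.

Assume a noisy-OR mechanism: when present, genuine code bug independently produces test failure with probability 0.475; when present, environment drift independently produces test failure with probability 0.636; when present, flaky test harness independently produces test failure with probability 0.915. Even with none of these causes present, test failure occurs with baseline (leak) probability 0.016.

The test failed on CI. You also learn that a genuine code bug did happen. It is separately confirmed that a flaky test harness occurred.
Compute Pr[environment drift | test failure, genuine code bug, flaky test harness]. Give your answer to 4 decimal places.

Pr[environment drift | test failure, genuine code bug, flaky test harness] ≈ 0.1404

Under noisy-OR, P(test failure | causes) = 1 − (1−0.016)·∏(1−qᵢ) over the active causes.
Sum P(test failure|·) weighted by the priors over both values of environment drift:
  P(test failure | genuine code bug, flaky test harness) = 0.956089*0.863 + 0.984016*0.137
        = 0.825105 + 0.134810 = 0.959915
The terms with environment drift present sum to 0.134810, so
  P(environment drift | test failure, genuine code bug, flaky test harness) = 0.134810 / 0.959915 ≈ 0.1404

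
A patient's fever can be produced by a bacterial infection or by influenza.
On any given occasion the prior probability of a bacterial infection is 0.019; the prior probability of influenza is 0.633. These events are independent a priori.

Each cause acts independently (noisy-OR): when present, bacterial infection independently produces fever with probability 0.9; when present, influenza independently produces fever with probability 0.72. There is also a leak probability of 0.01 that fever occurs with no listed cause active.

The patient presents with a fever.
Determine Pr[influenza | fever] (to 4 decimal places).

Under noisy-OR, P(fever | causes) = 1 − (1−0.01)·∏(1−qᵢ) over the active causes.
For the numerator, keep only influenza=true terms: 0.448839 + 0.011694 = 0.460533
Denominator P(fever): 0.01×0.981×0.367 + 0.7228×0.981×0.633 + 0.901×0.019×0.367 + 0.97228×0.019×0.633 = 0.470416
Posterior = 0.460533 / 0.470416 ≈ 0.9790

Pr[influenza | fever] ≈ 0.9790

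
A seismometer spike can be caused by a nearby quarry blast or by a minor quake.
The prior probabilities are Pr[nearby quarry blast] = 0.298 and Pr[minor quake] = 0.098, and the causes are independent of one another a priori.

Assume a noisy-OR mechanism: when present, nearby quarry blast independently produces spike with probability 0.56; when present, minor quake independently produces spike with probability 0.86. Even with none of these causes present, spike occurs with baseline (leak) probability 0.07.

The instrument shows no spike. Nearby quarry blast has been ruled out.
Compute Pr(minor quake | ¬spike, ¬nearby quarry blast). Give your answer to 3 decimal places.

Pr(minor quake | ¬spike, ¬nearby quarry blast) ≈ 0.015

Under noisy-OR, P(spike | causes) = 1 − (1−0.07)·∏(1−qᵢ) over the active causes.
Numerator (weight on configurations with minor quake): 0.1302·0.098 = 0.012760
The normalizing constant is 0.93·0.902 + 0.1302·0.098 = 0.851620
P(minor quake | ¬spike, ¬nearby quarry blast) = 0.012760/0.851620 ≈ 0.015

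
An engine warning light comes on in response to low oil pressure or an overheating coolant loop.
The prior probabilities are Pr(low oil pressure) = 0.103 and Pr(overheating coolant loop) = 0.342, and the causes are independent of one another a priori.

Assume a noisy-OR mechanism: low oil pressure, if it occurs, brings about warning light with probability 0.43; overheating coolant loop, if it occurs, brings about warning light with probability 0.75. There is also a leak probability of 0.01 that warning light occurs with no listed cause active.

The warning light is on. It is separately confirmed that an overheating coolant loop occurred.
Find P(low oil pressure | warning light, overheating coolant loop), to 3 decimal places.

Under noisy-OR, P(warning light | causes) = 1 − (1−0.01)·∏(1−qᵢ) over the active causes.
P(warning light | overheating coolant loop) = 0.7525×0.897 + 0.858925×0.103 = 0.674992 + 0.088469 = 0.763461
Of this, 0.088469 comes from 0.858925×0.103 (the low oil pressure=true cases).
So P(low oil pressure | warning light, overheating coolant loop) = 0.088469/0.763461 ≈ 0.116.

P(low oil pressure | warning light, overheating coolant loop) ≈ 0.116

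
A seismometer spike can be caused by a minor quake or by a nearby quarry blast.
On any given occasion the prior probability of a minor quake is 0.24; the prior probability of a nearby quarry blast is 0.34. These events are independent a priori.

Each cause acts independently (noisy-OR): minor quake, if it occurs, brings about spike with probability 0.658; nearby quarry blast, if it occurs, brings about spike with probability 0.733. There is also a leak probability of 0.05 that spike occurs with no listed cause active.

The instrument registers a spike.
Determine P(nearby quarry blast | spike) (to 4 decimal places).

Under noisy-OR, P(spike | causes) = 1 − (1−0.05)·∏(1−qᵢ) over the active causes.
Sum P(spike|·) weighted by the priors over the 4 (minor quake, nearby quarry blast) configurations:
  P(spike) = 0.05*0.76*0.66 + 0.74635*0.76*0.34 + 0.6751*0.24*0.66 + 0.913252*0.24*0.34
        = 0.025080 + 0.192857 + 0.106936 + 0.074521 = 0.399394
The terms with nearby quarry blast present sum to 0.267378, so
  P(nearby quarry blast | spike) = 0.267378 / 0.399394 ≈ 0.6695

P(nearby quarry blast | spike) ≈ 0.6695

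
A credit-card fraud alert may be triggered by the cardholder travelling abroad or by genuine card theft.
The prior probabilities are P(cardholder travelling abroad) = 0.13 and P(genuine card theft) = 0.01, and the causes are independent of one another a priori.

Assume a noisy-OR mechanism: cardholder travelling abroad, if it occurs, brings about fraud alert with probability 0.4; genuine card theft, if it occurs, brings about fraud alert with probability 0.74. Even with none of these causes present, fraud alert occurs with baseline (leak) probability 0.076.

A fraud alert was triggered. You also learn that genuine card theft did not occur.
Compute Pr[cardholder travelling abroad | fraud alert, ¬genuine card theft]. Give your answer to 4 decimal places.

Under noisy-OR, P(fraud alert | causes) = 1 − (1−0.076)·∏(1−qᵢ) over the active causes.
P(fraud alert | ¬genuine card theft) = 0.076×0.87 + 0.4456×0.13 = 0.066120 + 0.057928 = 0.124048
Of this, 0.057928 comes from 0.4456×0.13 (the cardholder travelling abroad=true cases).
So P(cardholder travelling abroad | fraud alert, ¬genuine card theft) = 0.057928/0.124048 ≈ 0.4670.

Pr[cardholder travelling abroad | fraud alert, ¬genuine card theft] ≈ 0.4670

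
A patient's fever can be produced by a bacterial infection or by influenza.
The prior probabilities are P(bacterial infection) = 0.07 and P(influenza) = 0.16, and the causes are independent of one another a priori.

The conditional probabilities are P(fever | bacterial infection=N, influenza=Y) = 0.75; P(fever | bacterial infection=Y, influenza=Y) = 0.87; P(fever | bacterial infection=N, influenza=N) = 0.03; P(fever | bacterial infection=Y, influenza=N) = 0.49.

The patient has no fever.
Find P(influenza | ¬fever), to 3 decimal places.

P(influenza | ¬fever) ≈ 0.047

Numerator (weight on configurations with influenza): 0.037200 + 0.001456 = 0.038656
Denominator P(¬fever): 0.97×0.93×0.84 + 0.25×0.93×0.16 + 0.51×0.07×0.84 + 0.13×0.07×0.16 = 0.826408
Posterior = 0.038656 / 0.826408 ≈ 0.047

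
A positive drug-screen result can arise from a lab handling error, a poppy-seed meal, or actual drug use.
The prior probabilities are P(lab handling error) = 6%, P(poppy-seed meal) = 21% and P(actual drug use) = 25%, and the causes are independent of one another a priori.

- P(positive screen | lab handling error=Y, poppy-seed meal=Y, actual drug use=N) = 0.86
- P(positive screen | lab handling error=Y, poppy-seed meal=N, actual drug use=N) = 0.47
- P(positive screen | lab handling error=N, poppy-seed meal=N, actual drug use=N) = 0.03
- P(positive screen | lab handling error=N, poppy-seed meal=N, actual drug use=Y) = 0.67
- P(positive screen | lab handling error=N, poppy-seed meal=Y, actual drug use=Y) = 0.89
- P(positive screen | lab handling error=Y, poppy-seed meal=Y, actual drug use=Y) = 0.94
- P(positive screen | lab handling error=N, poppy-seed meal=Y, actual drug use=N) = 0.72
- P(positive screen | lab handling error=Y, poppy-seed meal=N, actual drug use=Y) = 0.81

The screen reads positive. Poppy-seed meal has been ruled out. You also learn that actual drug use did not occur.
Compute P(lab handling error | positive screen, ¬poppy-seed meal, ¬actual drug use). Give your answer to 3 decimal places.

P(lab handling error | positive screen, ¬poppy-seed meal, ¬actual drug use) ≈ 0.500

P(positive screen | ¬poppy-seed meal, ¬actual drug use) = 0.03·0.94 + 0.47·0.06 = 0.028200 + 0.028200 = 0.056400
Restricting to configurations with lab handling error present: 0.47·0.06 = 0.028200.
So P(lab handling error | positive screen, ¬poppy-seed meal, ¬actual drug use) = 0.028200/0.056400 ≈ 0.500.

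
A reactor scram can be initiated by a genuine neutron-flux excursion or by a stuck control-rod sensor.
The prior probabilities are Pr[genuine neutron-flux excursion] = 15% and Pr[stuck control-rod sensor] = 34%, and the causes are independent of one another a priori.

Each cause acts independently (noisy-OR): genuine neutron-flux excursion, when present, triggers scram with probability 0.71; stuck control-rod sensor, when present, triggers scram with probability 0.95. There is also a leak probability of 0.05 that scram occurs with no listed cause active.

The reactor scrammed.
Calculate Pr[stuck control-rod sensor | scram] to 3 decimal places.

Under noisy-OR, P(scram | causes) = 1 − (1−0.05)·∏(1−qᵢ) over the active causes.
P(scram) = 0.05*0.85*0.66 + 0.9525*0.85*0.34 + 0.7245*0.15*0.66 + 0.986225*0.15*0.34 = 0.028050 + 0.275273 + 0.071726 + 0.050297 = 0.425346
The stuck control-rod sensor-present share is 0.275273 + 0.050297 = 0.325570.
So P(stuck control-rod sensor | scram) = 0.325570/0.425346 ≈ 0.765.

Pr[stuck control-rod sensor | scram] ≈ 0.765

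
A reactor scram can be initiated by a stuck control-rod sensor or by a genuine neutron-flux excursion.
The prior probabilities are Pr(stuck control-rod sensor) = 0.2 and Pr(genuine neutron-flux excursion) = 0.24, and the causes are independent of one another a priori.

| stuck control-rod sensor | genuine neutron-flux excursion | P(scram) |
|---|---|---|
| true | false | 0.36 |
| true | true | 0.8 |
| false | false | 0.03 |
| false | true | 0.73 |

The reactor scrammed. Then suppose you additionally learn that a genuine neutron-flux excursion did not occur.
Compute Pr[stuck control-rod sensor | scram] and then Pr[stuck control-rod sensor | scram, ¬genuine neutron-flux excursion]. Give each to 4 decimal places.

Enumerate the 4 (stuck control-rod sensor, genuine neutron-flux excursion) configurations and weight by the priors:
  P(scram) = 0.03·0.8·0.76 + 0.73·0.8·0.24 + 0.36·0.2·0.76 + 0.8·0.2·0.24
        = 0.018240 + 0.140160 + 0.054720 + 0.038400 = 0.251520
Keeping only the stuck control-rod sensor-present terms gives 0.093120, so
  P(stuck control-rod sensor | scram) = 0.093120 / 0.251520 ≈ 0.3702

With the extra evidence:
By total probability over both values of stuck control-rod sensor:
  P(scram | ¬genuine neutron-flux excursion) = 0.03·0.8 + 0.36·0.2
        = 0.024000 + 0.072000 = 0.096000
Configurations with stuck control-rod sensor contribute 0.072000, so
  P(stuck control-rod sensor | scram, ¬genuine neutron-flux excursion) = 0.072000 / 0.096000 ≈ 0.7500
With genuine neutron-flux excursion excluded, stuck control-rod sensor must carry more of the explanatory weight for the scram.

Pr[stuck control-rod sensor | scram] ≈ 0.3702; Pr[stuck control-rod sensor | scram, ¬genuine neutron-flux excursion] ≈ 0.7500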